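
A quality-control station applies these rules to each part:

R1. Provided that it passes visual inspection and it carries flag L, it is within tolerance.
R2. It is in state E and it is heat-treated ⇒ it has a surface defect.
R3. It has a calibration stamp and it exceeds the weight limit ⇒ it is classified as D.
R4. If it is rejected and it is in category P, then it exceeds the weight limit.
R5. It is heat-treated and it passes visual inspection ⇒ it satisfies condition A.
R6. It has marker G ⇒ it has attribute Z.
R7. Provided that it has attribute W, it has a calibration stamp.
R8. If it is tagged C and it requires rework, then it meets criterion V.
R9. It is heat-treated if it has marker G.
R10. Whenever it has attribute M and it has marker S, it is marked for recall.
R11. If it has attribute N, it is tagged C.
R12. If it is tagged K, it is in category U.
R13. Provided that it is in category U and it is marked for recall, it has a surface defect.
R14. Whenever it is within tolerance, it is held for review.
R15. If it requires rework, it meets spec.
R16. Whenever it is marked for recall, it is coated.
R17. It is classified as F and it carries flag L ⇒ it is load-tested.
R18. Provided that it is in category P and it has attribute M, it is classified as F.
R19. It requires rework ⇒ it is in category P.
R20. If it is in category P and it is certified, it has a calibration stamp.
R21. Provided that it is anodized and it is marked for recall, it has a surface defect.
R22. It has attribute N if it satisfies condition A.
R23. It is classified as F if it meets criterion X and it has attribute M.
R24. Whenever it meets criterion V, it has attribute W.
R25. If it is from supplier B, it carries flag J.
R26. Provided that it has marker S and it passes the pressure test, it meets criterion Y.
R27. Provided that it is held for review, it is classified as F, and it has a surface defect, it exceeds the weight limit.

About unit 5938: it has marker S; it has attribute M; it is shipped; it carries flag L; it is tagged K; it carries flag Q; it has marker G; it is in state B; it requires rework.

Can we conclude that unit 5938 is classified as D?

Forward chaining from the given facts derives: has attribute Z, is heat-treated, is marked for recall, is in category U, has a surface defect, meets spec, is coated, is in category P, is classified as F, is load-tested.
The only rule concluding "it is classified as D" is R3, which needs "it has a calibration stamp"; that is never established.

No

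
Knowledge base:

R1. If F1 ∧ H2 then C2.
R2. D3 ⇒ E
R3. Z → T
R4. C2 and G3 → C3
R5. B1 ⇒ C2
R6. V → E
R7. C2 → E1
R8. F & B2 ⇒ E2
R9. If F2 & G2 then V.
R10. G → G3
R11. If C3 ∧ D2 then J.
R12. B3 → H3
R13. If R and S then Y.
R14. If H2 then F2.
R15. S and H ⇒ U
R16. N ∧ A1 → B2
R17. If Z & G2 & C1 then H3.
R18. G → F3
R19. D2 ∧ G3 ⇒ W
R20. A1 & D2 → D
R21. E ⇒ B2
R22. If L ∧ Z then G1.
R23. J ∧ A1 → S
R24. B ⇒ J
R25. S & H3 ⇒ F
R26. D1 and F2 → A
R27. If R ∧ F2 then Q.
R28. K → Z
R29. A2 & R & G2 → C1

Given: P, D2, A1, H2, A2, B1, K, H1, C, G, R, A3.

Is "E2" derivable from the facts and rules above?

Forward chaining from the given facts derives: C2, E1, G3, F2, F3, W, D, Q, Z, T, C3, J, S, Y.
The only rule concluding E2 is R8, which needs F; that is never established.

No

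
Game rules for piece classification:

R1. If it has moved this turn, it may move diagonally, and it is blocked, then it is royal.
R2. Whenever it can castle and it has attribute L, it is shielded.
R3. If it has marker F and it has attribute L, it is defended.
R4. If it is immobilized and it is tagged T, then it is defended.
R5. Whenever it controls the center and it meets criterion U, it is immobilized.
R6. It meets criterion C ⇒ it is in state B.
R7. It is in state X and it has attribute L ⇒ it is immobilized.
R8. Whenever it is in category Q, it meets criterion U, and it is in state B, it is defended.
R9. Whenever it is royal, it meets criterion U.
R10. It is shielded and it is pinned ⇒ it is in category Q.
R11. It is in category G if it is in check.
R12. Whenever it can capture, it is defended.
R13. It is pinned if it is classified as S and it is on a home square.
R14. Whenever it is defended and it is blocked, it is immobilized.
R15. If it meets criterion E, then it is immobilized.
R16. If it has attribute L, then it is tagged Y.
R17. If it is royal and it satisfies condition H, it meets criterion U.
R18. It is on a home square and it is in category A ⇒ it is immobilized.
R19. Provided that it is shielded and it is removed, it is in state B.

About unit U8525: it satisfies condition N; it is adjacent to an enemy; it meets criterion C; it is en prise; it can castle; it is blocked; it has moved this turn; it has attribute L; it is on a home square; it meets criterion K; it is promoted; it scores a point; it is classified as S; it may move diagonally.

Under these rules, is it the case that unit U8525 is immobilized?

By R1 (it has moved this turn, it may move diagonally, it is blocked): it is royal.
By R2 (it can castle, it has attribute L): it is shielded.
By R6 (it meets criterion C): it is in state B.
By R9 (it is royal): it meets criterion U.
By R13 (it is classified as S, it is on a home square): it is pinned.
By R10 (it is shielded, it is pinned): it is in category Q.
By R8 (it is in category Q, it meets criterion U, it is in state B): it is defended.
By R14 (it is defended, it is blocked): it is immobilized.

Yes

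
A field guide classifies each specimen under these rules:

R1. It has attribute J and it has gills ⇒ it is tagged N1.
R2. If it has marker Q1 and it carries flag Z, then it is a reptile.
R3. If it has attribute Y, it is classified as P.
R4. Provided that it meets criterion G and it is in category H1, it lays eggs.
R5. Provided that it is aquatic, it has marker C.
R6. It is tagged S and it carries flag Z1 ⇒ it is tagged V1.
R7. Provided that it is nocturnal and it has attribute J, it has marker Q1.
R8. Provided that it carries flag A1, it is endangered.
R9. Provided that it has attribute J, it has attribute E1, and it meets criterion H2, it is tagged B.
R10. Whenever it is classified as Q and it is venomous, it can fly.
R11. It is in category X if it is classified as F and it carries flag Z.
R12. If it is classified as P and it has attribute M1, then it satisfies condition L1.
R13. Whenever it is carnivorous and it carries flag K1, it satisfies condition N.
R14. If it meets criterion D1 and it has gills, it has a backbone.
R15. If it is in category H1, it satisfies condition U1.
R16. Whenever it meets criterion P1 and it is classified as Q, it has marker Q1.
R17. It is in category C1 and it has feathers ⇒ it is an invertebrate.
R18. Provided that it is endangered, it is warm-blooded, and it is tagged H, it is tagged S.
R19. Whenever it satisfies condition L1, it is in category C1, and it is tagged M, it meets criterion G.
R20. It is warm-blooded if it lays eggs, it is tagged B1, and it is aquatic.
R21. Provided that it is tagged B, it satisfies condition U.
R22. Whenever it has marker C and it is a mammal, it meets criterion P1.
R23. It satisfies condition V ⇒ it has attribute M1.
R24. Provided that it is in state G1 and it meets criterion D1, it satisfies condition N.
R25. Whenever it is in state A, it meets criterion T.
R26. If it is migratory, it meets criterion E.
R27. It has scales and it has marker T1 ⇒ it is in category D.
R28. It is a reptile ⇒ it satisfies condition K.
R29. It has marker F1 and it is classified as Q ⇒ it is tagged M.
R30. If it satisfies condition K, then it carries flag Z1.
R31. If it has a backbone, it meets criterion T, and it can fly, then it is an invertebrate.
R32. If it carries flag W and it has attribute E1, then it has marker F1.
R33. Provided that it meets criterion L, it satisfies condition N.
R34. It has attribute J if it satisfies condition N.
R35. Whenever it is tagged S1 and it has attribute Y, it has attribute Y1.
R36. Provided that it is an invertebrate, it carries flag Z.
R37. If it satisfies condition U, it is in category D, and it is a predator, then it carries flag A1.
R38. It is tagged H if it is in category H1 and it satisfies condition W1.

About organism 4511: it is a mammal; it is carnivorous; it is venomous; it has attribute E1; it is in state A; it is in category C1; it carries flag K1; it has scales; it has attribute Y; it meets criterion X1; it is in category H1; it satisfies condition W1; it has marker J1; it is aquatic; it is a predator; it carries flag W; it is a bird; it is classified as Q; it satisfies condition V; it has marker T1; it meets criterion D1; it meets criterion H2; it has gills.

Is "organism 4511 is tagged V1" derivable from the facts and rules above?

No

Forward chaining from the given facts derives: is classified as P, has marker C, can fly, satisfies condition N, has a backbone, satisfies condition U1, meets criterion P1, has attribute M1, meets criterion T, is in category D, is an invertebrate, has marker F1, has attribute J, carries flag Z, is tagged H, is tagged N1, is tagged B, satisfies condition L1, has marker Q1, satisfies condition U, is tagged M, carries flag A1, is a reptile, is endangered, meets criterion G, satisfies condition K, carries flag Z1, lays eggs.
The only rule concluding "it is tagged V1" is R6, which needs "it is tagged S"; that is never established.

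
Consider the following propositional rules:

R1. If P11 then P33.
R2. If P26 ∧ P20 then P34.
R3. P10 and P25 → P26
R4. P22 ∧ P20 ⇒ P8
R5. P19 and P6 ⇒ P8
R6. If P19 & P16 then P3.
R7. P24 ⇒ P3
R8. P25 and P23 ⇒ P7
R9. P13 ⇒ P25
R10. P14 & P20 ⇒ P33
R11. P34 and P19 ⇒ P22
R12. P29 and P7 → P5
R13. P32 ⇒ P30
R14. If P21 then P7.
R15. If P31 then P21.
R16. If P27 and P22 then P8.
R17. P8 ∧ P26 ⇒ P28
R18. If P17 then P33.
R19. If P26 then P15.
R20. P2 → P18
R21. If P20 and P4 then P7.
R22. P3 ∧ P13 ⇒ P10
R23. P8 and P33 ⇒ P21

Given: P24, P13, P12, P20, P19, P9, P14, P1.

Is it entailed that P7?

Yes

P3  (by R7: P24)
P25  (by R9: P13)
P33  (by R10: P14, P20)
P10  (by R22: P3, P13)
P26  (by R3: P10, P25)
P34  (by R2: P26, P20)
P22  (by R11: P34, P19)
P8  (by R4: P22, P20)
P21  (by R23: P8, P33)
P7  (by R14: P21)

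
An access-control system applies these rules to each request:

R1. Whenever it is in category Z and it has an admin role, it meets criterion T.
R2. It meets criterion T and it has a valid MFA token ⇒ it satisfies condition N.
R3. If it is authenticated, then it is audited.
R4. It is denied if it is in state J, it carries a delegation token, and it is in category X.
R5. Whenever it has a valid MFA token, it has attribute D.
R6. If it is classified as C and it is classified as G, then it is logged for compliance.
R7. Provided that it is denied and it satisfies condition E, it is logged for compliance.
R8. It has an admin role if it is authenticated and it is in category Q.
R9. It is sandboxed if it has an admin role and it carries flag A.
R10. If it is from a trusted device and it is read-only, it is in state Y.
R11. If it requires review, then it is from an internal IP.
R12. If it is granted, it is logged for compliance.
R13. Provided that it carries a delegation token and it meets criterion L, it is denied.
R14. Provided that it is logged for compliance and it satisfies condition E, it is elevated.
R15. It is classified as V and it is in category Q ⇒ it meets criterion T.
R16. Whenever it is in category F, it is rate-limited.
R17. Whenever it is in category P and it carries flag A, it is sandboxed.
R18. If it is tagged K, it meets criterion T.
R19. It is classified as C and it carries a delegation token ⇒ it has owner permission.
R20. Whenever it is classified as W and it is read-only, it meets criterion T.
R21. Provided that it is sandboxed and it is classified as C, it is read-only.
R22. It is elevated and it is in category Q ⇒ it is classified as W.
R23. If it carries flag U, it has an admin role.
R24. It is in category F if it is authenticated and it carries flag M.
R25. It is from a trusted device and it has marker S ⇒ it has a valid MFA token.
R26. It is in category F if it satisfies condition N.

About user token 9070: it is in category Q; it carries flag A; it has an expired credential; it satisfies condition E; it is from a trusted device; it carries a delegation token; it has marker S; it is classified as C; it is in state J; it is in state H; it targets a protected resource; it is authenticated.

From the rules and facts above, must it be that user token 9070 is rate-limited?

No

Forward chaining from the given facts derives: is audited, has an admin role, is sandboxed, has owner permission, is read-only, has a valid MFA token, has attribute D, is in state Y.
The only rule concluding "it is rate-limited" is R16, which needs "it is in category F"; that is never established.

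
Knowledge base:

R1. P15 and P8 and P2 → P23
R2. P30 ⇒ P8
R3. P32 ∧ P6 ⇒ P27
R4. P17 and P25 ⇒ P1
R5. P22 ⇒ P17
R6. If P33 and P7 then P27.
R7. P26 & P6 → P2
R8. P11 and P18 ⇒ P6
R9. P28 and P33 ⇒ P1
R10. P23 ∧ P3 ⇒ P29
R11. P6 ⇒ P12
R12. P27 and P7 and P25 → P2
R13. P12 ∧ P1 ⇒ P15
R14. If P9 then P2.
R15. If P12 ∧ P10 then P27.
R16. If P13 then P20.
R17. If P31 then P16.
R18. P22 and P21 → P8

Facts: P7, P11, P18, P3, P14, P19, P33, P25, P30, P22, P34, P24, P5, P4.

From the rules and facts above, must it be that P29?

P8  (by R2: P30)
P17  (by R5: P22)
P27  (by R6: P33, P7)
P6  (by R8: P11, P18)
P12  (by R11: P6)
P2  (by R12: P27, P7, P25)
P1  (by R4: P17, P25)
P15  (by R13: P12, P1)
P23  (by R1: P15, P8, P2)
P29  (by R10: P23, P3)

Yes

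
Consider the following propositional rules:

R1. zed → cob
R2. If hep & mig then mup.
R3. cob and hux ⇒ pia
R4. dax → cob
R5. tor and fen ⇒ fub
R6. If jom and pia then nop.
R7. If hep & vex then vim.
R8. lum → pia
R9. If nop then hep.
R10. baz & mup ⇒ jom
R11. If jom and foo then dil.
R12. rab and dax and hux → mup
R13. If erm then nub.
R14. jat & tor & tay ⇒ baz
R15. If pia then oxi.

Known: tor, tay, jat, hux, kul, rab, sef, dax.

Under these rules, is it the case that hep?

cob  (by R4: dax)
mup  (by R12: rab, dax, hux)
baz  (by R14: jat, tor, tay)
pia  (by R3: cob, hux)
jom  (by R10: baz, mup)
nop  (by R6: jom, pia)
hep  (by R9: nop)

Yes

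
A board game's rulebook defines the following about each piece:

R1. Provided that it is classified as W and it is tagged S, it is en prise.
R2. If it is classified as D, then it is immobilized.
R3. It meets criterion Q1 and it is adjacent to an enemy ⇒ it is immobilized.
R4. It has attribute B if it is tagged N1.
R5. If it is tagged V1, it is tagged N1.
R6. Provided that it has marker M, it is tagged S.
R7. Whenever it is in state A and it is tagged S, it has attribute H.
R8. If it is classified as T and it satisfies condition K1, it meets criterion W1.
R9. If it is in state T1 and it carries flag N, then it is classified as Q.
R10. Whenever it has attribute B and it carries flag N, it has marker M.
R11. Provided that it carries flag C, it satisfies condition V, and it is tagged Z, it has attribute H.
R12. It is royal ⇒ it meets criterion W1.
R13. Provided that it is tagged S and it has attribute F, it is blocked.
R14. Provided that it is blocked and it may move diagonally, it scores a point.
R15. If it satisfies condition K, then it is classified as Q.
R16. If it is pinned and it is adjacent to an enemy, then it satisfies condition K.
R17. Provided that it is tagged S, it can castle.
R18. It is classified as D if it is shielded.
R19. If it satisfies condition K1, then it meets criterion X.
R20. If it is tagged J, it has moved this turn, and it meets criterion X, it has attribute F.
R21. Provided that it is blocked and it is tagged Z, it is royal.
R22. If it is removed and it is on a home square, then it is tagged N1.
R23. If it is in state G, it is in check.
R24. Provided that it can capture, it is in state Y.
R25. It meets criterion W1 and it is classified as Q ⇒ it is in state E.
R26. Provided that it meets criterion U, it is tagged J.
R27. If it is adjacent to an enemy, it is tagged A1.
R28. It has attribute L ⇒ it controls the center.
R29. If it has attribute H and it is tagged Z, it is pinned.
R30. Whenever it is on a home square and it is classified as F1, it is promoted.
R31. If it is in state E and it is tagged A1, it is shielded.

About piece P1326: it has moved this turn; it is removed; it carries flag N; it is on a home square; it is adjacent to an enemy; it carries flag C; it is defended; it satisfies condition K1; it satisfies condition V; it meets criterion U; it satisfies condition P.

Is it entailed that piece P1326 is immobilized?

No

Forward chaining from the given facts derives: meets criterion X, is tagged N1, is tagged J, is tagged A1, has attribute B, has marker M, has attribute F, is tagged S, is blocked, can castle.
Rules concluding "it is immobilized": R2 needs "it is classified as D"; R3 needs "it meets criterion Q1" — none of these are established.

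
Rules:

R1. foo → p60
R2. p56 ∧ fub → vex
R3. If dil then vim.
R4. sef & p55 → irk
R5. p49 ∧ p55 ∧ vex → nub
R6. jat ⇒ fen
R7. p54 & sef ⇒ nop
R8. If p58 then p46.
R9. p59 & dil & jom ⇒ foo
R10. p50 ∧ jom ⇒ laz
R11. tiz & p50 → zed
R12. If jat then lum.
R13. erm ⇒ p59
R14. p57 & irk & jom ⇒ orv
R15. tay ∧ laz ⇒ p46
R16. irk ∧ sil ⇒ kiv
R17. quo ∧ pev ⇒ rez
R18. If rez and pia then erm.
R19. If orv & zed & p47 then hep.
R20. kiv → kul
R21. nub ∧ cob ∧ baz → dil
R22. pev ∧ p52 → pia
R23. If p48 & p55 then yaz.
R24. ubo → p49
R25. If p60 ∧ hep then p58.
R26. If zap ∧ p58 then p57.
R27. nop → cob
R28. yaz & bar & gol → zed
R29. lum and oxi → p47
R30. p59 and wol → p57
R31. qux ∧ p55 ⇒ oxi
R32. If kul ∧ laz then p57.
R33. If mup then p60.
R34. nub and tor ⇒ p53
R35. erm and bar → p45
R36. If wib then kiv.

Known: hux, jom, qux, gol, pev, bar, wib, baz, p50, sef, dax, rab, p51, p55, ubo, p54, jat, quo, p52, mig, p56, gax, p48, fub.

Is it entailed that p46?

Yes

vex  (by R2: p56, fub)
irk  (by R4: sef, p55)
nop  (by R7: p54, sef)
laz  (by R10: p50, jom)
lum  (by R12: jat)
rez  (by R17: quo, pev)
pia  (by R22: pev, p52)
yaz  (by R23: p48, p55)
p49  (by R24: ubo)
cob  (by R27: nop)
zed  (by R28: yaz, bar, gol)
oxi  (by R31: qux, p55)
kiv  (by R36: wib)
nub  (by R5: p49, p55, vex)
erm  (by R18: rez, pia)
kul  (by R20: kiv)
dil  (by R21: nub, cob, baz)
p47  (by R29: lum, oxi)
p57  (by R32: kul, laz)
p59  (by R13: erm)
orv  (by R14: p57, irk, jom)
hep  (by R19: orv, zed, p47)
foo  (by R9: p59, dil, jom)
p60  (by R1: foo)
p58  (by R25: p60, hep)
p46  (by R8: p58)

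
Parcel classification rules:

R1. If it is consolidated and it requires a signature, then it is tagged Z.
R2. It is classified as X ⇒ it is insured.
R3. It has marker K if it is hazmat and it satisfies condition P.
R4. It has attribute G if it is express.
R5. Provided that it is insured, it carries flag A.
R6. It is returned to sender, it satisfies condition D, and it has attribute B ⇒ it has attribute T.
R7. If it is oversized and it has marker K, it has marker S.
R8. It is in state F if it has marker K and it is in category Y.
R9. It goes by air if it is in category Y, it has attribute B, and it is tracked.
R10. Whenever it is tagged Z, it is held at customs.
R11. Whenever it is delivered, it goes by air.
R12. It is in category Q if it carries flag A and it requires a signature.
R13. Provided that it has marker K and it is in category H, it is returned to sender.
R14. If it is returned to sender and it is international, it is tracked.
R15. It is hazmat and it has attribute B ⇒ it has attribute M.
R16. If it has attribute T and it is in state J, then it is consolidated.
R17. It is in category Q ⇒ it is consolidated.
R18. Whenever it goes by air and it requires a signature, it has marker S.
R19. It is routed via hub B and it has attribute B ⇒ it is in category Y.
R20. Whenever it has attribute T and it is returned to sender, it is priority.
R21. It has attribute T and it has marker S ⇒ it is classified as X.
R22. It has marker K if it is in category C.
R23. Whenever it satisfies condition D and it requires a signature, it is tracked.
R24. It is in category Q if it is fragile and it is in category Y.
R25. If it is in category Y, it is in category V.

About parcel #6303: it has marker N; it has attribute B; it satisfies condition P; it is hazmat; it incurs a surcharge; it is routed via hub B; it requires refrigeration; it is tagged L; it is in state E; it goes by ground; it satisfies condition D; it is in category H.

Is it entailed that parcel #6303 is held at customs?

No

Forward chaining from the given facts derives: has marker K, is returned to sender, has attribute M, is in category Y, is in category V, has attribute T, is in state F, is priority.
The only rule concluding "it is held at customs" is R10, which needs "it is tagged Z"; that is never established.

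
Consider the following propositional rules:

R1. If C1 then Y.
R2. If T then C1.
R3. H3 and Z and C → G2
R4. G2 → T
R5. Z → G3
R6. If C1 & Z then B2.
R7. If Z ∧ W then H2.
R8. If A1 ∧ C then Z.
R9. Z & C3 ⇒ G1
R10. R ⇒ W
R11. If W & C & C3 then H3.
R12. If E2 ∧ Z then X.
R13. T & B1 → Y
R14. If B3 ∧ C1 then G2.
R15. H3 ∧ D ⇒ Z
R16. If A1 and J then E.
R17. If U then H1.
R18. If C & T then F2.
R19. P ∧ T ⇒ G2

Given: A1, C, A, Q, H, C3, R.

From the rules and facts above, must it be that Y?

Yes

Z  (by R8: A1, C)
W  (by R10: R)
H3  (by R11: W, C, C3)
G2  (by R3: H3, Z, C)
T  (by R4: G2)
C1  (by R2: T)
Y  (by R1: C1)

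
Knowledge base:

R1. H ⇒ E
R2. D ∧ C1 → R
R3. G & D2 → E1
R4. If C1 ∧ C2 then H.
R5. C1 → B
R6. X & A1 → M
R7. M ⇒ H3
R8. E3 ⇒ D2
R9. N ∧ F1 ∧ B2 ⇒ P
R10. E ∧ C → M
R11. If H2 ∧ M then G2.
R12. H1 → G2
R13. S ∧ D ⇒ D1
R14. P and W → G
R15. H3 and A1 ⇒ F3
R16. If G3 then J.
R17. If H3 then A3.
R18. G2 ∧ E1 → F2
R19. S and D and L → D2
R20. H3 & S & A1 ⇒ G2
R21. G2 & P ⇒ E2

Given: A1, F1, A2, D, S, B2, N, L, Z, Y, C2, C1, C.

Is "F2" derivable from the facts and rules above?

No

Forward chaining from the given facts derives: R, H, B, P, D1, D2, E, M, H3, F3, A3, G2, E2.
The only rule concluding F2 is R18, which needs E1; that is never established.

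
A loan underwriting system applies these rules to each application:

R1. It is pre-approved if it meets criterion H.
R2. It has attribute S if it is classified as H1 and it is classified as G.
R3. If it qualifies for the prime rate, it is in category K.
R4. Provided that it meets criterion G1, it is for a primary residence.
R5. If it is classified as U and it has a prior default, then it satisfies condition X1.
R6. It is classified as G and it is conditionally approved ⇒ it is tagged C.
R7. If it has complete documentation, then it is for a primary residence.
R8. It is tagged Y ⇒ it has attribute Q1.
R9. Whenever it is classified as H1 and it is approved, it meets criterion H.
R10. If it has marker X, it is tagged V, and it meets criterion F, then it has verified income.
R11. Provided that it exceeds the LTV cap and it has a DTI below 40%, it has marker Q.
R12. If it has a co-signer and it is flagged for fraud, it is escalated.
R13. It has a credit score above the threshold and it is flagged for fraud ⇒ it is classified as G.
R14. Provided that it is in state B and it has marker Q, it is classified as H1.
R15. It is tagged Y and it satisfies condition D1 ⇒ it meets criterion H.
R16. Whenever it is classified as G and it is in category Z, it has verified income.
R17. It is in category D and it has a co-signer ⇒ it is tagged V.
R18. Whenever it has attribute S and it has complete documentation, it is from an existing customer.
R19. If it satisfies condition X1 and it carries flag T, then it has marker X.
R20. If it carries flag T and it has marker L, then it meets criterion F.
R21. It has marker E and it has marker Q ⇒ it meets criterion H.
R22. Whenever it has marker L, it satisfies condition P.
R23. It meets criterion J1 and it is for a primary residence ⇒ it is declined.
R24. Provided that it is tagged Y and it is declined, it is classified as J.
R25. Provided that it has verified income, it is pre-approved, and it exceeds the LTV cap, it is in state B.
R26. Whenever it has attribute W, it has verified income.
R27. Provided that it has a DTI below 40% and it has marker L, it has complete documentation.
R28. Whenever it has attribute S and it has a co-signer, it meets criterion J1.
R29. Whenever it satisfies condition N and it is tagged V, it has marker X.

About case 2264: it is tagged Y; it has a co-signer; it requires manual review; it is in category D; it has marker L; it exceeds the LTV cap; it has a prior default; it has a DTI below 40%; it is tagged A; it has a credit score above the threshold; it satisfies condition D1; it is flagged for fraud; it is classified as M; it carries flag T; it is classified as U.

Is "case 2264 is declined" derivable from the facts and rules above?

By R5 (it is classified as U, it has a prior default): it satisfies condition X1.
By R11 (it exceeds the LTV cap, it has a DTI below 40%): it has marker Q.
By R13 (it has a credit score above the threshold, it is flagged for fraud): it is classified as G.
By R15 (it is tagged Y, it satisfies condition D1): it meets criterion H.
By R17 (it is in category D, it has a co-signer): it is tagged V.
By R19 (it satisfies condition X1, it carries flag T): it has marker X.
By R20 (it carries flag T, it has marker L): it meets criterion F.
By R27 (it has a DTI below 40%, it has marker L): it has complete documentation.
By R1 (it meets criterion H): it is pre-approved.
By R7 (it has complete documentation): it is for a primary residence.
By R10 (it has marker X, it is tagged V, it meets criterion F): it has verified income.
By R25 (it has verified income, it is pre-approved, it exceeds the LTV cap): it is in state B.
By R14 (it is in state B, it has marker Q): it is classified as H1.
By R2 (it is classified as H1, it is classified as G): it has attribute S.
By R28 (it has attribute S, it has a co-signer): it meets criterion J1.
By R23 (it meets criterion J1, it is for a primary residence): it is declined.

Yes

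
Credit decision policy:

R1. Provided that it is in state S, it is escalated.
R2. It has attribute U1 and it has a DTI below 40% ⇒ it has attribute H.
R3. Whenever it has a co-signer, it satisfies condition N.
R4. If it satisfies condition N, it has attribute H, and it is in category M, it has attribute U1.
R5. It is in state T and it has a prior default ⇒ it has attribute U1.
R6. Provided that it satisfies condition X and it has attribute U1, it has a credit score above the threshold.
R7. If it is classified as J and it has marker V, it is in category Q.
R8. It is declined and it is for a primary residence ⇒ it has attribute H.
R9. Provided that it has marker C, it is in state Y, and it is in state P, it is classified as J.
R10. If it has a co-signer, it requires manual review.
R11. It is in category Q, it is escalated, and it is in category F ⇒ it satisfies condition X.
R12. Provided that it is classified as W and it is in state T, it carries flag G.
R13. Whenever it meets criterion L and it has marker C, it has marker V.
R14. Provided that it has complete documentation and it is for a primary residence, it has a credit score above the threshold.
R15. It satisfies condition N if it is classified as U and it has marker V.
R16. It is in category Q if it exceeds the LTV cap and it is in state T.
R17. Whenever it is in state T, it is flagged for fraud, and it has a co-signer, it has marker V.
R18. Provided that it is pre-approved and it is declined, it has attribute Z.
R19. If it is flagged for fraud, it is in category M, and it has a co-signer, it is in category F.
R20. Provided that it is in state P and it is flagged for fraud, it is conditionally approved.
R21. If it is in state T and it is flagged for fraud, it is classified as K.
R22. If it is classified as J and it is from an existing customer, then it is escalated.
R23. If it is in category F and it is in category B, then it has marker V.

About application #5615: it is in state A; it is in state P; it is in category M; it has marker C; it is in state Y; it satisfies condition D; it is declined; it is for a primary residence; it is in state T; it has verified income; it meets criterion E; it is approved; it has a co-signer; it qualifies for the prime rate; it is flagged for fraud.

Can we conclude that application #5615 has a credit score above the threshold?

Forward chaining from the given facts derives: satisfies condition N, has attribute H, is classified as J, requires manual review, has marker V, is in category F, is conditionally approved, is classified as K, has attribute U1, is in category Q.
Rules concluding "it has a credit score above the threshold": R6 needs "it satisfies condition X"; R14 needs "it has complete documentation" — none of these are established.

No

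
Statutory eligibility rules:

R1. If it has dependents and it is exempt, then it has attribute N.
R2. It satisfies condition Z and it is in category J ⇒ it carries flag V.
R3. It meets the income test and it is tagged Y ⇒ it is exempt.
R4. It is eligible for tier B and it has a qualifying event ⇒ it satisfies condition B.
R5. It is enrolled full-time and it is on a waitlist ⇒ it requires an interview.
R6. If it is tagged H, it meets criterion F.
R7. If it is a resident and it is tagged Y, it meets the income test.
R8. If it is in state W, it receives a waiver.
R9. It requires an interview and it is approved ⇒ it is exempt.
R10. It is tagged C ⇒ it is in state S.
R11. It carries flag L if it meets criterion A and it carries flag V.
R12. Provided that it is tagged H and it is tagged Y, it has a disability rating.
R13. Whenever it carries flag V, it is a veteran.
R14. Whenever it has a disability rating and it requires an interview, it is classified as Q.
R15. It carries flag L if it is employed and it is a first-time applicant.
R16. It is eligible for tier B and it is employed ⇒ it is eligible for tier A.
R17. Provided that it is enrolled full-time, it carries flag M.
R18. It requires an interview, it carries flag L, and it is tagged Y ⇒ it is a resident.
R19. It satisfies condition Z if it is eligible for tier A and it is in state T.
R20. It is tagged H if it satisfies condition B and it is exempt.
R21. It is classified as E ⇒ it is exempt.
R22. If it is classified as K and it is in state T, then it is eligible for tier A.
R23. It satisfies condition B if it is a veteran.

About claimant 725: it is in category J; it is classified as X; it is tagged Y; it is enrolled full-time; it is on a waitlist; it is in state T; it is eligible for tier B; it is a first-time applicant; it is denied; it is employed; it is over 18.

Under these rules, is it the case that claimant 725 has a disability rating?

Yes

By R5 (it is enrolled full-time, it is on a waitlist): it requires an interview.
By R15 (it is employed, it is a first-time applicant): it carries flag L.
By R16 (it is eligible for tier B, it is employed): it is eligible for tier A.
By R18 (it requires an interview, it carries flag L, it is tagged Y): it is a resident.
By R19 (it is eligible for tier A, it is in state T): it satisfies condition Z.
By R2 (it satisfies condition Z, it is in category J): it carries flag V.
By R7 (it is a resident, it is tagged Y): it meets the income test.
By R13 (it carries flag V): it is a veteran.
By R23 (it is a veteran): it satisfies condition B.
By R3 (it meets the income test, it is tagged Y): it is exempt.
By R20 (it satisfies condition B, it is exempt): it is tagged H.
By R12 (it is tagged H, it is tagged Y): it has a disability rating.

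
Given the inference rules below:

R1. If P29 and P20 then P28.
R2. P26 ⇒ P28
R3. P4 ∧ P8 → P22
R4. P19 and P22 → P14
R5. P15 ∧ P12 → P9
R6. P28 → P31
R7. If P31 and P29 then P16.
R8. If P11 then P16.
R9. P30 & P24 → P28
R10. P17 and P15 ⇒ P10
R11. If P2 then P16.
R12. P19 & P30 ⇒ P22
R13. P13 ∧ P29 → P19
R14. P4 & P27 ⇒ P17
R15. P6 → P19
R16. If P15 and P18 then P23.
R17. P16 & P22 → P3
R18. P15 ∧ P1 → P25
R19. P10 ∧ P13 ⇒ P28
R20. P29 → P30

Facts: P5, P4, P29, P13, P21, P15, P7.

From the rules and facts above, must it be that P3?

Forward chaining from the given facts derives: P19, P30, P22, P14.
The only rule concluding P3 is R17, which needs P16; that is never established.

No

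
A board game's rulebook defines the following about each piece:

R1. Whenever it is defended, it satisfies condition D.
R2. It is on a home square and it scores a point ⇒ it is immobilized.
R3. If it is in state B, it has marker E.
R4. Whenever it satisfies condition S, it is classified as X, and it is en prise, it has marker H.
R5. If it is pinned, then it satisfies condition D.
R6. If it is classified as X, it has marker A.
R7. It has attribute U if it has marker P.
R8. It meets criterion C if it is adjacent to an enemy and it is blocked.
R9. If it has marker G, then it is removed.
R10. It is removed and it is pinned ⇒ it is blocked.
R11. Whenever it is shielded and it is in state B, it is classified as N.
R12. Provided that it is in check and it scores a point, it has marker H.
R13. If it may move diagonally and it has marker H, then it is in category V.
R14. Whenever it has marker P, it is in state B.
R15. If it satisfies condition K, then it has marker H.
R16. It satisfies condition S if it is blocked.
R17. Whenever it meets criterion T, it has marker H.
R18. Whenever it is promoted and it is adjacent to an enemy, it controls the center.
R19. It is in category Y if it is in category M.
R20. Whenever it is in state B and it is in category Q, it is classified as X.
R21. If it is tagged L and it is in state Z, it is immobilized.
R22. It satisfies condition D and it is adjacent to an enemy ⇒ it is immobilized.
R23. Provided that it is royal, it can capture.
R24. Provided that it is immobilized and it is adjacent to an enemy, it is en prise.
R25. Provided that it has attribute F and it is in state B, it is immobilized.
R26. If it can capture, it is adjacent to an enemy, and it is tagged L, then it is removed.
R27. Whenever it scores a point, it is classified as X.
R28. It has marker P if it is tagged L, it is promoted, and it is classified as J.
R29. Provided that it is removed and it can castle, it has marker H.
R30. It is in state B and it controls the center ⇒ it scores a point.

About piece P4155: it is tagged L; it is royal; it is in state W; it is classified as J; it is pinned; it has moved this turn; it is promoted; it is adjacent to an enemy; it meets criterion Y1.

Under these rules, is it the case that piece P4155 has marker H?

By R5 (it is pinned): it satisfies condition D.
By R18 (it is promoted, it is adjacent to an enemy): it controls the center.
By R22 (it satisfies condition D, it is adjacent to an enemy): it is immobilized.
By R23 (it is royal): it can capture.
By R24 (it is immobilized, it is adjacent to an enemy): it is en prise.
By R26 (it can capture, it is adjacent to an enemy, it is tagged L): it is removed.
By R28 (it is tagged L, it is promoted, it is classified as J): it has marker P.
By R10 (it is removed, it is pinned): it is blocked.
By R14 (it has marker P): it is in state B.
By R16 (it is blocked): it satisfies condition S.
By R30 (it is in state B, it controls the center): it scores a point.
By R27 (it scores a point): it is classified as X.
By R4 (it satisfies condition S, it is classified as X, it is en prise): it has marker H.

Yes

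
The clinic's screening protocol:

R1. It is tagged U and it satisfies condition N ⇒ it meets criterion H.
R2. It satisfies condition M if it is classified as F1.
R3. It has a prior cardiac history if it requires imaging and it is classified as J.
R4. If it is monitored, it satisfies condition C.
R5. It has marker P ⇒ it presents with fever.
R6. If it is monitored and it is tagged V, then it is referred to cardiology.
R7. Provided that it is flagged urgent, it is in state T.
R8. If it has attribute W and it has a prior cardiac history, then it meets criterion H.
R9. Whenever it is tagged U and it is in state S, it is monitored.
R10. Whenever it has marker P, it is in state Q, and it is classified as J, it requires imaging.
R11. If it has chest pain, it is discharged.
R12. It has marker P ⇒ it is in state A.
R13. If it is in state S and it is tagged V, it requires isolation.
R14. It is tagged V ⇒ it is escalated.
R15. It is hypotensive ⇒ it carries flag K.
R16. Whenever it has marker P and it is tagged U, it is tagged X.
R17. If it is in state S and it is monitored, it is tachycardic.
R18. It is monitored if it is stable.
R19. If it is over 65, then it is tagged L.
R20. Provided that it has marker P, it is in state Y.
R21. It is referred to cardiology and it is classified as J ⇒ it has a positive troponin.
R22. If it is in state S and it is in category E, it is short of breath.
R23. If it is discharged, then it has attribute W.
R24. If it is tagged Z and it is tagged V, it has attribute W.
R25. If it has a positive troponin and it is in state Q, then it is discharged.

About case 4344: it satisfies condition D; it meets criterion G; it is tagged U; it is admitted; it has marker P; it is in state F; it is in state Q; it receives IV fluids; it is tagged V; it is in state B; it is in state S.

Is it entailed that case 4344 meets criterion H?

No

Forward chaining from the given facts derives: presents with fever, is monitored, is in state A, requires isolation, is escalated, is tagged X, is tachycardic, is in state Y, satisfies condition C, is referred to cardiology.
Rules concluding "it meets criterion H": R1 needs "it satisfies condition N"; R8 needs "it has attribute W" — none of these are established.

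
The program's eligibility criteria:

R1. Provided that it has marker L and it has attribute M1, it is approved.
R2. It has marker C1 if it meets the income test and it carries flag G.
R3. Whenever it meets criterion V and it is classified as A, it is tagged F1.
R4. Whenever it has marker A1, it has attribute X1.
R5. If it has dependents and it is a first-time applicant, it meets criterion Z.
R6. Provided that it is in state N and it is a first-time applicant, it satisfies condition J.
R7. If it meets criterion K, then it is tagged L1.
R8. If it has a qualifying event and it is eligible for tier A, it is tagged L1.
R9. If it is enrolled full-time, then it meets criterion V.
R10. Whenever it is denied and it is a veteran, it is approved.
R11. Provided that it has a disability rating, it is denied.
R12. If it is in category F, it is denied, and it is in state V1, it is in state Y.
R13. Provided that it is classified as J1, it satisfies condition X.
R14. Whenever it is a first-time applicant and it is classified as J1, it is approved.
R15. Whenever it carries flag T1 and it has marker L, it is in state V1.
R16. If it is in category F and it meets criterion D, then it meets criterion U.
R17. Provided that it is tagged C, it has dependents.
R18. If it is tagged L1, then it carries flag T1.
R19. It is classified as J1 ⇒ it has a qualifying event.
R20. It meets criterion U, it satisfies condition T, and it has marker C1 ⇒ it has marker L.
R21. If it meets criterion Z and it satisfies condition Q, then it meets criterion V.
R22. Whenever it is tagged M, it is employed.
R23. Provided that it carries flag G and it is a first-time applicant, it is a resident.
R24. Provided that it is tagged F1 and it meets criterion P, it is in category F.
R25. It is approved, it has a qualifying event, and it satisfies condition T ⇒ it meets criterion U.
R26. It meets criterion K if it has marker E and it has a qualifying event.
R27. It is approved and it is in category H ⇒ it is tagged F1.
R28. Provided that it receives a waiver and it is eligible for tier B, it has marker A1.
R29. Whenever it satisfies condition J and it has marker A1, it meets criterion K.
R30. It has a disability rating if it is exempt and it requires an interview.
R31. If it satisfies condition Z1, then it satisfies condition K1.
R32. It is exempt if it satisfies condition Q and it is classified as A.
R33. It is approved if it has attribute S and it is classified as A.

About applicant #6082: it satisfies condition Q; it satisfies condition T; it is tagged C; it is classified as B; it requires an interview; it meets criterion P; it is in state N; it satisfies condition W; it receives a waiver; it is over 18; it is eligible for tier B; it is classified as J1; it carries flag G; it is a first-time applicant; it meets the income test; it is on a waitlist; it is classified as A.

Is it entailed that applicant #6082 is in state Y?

By R2 (it meets the income test, it carries flag G): it has marker C1.
By R6 (it is in state N, it is a first-time applicant): it satisfies condition J.
By R14 (it is a first-time applicant, it is classified as J1): it is approved.
By R17 (it is tagged C): it has dependents.
By R19 (it is classified as J1): it has a qualifying event.
By R25 (it is approved, it has a qualifying event, it satisfies condition T): it meets criterion U.
By R28 (it receives a waiver, it is eligible for tier B): it has marker A1.
By R29 (it satisfies condition J, it has marker A1): it meets criterion K.
By R32 (it satisfies condition Q, it is classified as A): it is exempt.
By R5 (it has dependents, it is a first-time applicant): it meets criterion Z.
By R7 (it meets criterion K): it is tagged L1.
By R18 (it is tagged L1): it carries flag T1.
By R20 (it meets criterion U, it satisfies condition T, it has marker C1): it has marker L.
By R21 (it meets criterion Z, it satisfies condition Q): it meets criterion V.
By R30 (it is exempt, it requires an interview): it has a disability rating.
By R3 (it meets criterion V, it is classified as A): it is tagged F1.
By R11 (it has a disability rating): it is denied.
By R15 (it carries flag T1, it has marker L): it is in state V1.
By R24 (it is tagged F1, it meets criterion P): it is in category F.
By R12 (it is in category F, it is denied, it is in state V1): it is in state Y.

Yes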